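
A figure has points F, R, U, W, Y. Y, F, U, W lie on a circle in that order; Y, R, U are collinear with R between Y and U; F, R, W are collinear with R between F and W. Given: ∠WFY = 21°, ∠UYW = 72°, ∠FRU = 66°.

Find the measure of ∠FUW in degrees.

∠FUW = 63°

1. ∠WUY = 21°  [same arc YW]
2. ∠UFW = 72°  [same arc UW]
3. ∠WRY = 66°  [vertical angles at R]
4. ∠URW = 114°  [linear pair at R on YU]
5. ∠FWU = 45°  [△URW]
6. ∠FUW = 63°  [△FUW]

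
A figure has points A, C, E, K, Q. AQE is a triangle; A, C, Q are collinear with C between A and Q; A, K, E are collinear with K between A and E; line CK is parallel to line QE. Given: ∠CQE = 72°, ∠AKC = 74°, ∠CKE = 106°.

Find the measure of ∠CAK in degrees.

∠CAK = 34°

1. ∠AQE = 72°  [C on ray QA]
2. ∠AEQ = 74°  [CK∥QE, corresponding at K]
3. ∠EAQ = 34°  [△AQE]
4. ∠CAK = 34°  [C on AQ, K on AE]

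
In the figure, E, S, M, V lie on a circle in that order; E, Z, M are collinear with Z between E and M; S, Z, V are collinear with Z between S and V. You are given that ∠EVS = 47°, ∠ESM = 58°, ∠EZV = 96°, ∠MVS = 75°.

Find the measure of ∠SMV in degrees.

∠SMV = 68°

1. ∠EMS = 47°  [same arc ES]
2. ∠MZS = 96°  [vertical angles at Z]
3. ∠MSV = 37°  [△SZM]
4. ∠SMV = 68°  [△SMV]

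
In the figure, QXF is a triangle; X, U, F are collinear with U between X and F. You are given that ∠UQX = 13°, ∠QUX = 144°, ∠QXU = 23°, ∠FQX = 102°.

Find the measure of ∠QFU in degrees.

∠QFU = 55°

1. ∠FXQ = 23°  [U on ray XF]
2. ∠QFX = 55°  [△QXF]
3. ∠QFU = 55°  [U on ray FX]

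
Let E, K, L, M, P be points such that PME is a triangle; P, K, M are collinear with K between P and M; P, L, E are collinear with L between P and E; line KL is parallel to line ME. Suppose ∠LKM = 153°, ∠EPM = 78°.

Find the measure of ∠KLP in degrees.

∠KLP = 75°

1. ∠LKP = 27°  [linear pair at K on PM]
2. ∠KPL = 78°  [K on PM, L on PE]
3. ∠KLP = 75°  [△PKL]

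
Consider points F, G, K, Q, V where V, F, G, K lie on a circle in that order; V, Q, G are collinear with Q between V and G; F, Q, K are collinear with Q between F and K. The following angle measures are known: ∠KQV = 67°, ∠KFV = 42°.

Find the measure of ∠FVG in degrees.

∠FVG = 25°

1. ∠FQG = 67°  [vertical angles at Q]
2. ∠FQV = 113°  [linear pair at Q on VG]
3. ∠FVG = 25°  [△VQF]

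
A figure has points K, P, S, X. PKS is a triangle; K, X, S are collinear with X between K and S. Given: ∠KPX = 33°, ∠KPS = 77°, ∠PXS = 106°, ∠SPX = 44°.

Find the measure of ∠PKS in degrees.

1. ∠PSX = 30°  [△PXS]
2. ∠KSP = 30°  [X on ray SK]
3. ∠PKS = 73°  [△PKS]

∠PKS = 73°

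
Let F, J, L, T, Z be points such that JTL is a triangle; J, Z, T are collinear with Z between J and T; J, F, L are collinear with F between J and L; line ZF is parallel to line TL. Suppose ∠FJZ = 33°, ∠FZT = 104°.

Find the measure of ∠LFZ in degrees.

∠LFZ = 109°

1. ∠FZJ = 76°  [linear pair at Z on JT]
2. ∠JFZ = 71°  [△JZF]
3. ∠LFZ = 109°  [linear pair at F on JL]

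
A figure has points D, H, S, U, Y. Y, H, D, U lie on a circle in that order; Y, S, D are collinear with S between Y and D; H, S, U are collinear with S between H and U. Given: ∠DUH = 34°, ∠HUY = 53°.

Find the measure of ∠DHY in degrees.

∠DHY = 93°

1. ∠DYH = 34°  [same arc HD]
2. ∠HDY = 53°  [same arc YH]
3. ∠DHY = 93°  [△YHD]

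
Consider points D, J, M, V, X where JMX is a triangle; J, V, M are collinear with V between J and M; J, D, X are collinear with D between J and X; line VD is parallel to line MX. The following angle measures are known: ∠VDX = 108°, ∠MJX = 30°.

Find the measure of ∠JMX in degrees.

1. ∠JDV = 72°  [linear pair at D on JX]
2. ∠DJV = 30°  [V on JM, D on JX]
3. ∠DVJ = 78°  [△JVD]
4. ∠JMX = 78°  [VD∥MX, corresponding at V]

∠JMX = 78°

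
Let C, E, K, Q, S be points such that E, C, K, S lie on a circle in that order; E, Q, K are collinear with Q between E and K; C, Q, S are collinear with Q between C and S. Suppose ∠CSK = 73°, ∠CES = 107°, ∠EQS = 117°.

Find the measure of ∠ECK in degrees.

∠ECK = 78°

1. ∠CEK = 73°  [same arc CK]
2. ∠CKS = 73°  [cyclic ECKS, opposite ∠E+∠K]
3. ∠CQK = 117°  [vertical angles at Q]
4. ∠KCS = 34°  [△CKS]
5. ∠CKE = 29°  [△CQK]
6. ∠ECK = 78°  [△ECK]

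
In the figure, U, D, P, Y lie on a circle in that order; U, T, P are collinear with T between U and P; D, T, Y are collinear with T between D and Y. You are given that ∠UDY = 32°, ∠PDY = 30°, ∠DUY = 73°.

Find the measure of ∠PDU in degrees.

1. ∠UPY = 32°  [same arc UY]
2. ∠PUY = 30°  [same arc PY]
3. ∠PYU = 118°  [△UPY]
4. ∠PDU = 62°  [cyclic UDPY, opposite ∠D+∠Y]

∠PDU = 62°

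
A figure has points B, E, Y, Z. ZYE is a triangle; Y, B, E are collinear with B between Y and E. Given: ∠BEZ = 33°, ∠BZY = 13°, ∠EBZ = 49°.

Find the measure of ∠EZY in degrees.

∠EZY = 111°

1. ∠YEZ = 33°  [B on ray EY]
2. ∠YBZ = 131°  [linear pair at B on YE]
3. ∠BYZ = 36°  [△ZYB]
4. ∠EYZ = 36°  [B on ray YE]
5. ∠EZY = 111°  [△ZYE]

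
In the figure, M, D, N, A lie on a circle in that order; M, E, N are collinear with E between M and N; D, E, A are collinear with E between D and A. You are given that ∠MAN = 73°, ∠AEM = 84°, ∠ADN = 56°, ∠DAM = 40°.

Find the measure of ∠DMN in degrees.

1. ∠MDN = 107°  [cyclic MDNA, opposite ∠D+∠A]
2. ∠DEN = 84°  [vertical angles at E]
3. ∠DNM = 40°  [△DEN]
4. ∠DMN = 33°  [△MDN]

∠DMN = 33°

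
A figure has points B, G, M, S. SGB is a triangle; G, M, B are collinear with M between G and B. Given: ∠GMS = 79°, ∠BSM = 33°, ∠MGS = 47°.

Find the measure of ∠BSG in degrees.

∠BSG = 87°

1. ∠BMS = 101°  [linear pair at M on GB]
2. ∠MBS = 46°  [△SMB]
3. ∠BGS = 47°  [M on ray GB]
4. ∠GBS = 46°  [M on ray BG]
5. ∠BSG = 87°  [△SGB]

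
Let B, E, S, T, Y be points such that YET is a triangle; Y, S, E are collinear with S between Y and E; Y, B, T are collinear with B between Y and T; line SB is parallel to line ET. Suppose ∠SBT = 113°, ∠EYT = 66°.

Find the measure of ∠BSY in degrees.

∠BSY = 47°

1. ∠SBY = 67°  [linear pair at B on YT]
2. ∠BYS = 66°  [S on YE, B on YT]
3. ∠BSY = 47°  [△YSB]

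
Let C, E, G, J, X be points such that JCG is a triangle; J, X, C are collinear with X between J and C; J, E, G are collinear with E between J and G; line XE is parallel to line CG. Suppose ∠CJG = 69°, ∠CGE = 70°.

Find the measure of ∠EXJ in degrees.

1. ∠CGJ = 70°  [E on ray GJ]
2. ∠GCJ = 41°  [△JCG]
3. ∠EXJ = 41°  [XE∥CG, corresponding at X]

∠EXJ = 41°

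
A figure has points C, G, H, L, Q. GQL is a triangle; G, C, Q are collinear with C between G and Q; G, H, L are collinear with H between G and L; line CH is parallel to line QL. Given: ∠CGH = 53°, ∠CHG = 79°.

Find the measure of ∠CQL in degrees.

1. ∠GCH = 48°  [△GCH]
2. ∠HCQ = 132°  [linear pair at C on GQ]
3. ∠CQL = 48°  [CH∥QL, co-interior at Q–C]

∠CQL = 48°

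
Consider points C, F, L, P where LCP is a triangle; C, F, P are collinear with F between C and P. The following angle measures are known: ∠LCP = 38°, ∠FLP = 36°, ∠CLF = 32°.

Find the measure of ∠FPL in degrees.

∠FPL = 74°

1. ∠FCL = 38°  [F on ray CP]
2. ∠CFL = 110°  [△LCF]
3. ∠LFP = 70°  [linear pair at F on CP]
4. ∠FPL = 74°  [△LFP]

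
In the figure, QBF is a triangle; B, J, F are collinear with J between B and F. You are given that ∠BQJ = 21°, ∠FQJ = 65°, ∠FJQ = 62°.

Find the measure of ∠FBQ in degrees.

∠FBQ = 41°

1. ∠BJQ = 118°  [linear pair at J on BF]
2. ∠JBQ = 41°  [△QBJ]
3. ∠FBQ = 41°  [J on ray BF]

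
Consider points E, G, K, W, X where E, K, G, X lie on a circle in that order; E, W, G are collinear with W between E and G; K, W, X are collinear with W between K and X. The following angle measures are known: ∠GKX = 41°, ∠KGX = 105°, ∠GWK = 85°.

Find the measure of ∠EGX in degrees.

∠EGX = 51°

1. ∠GEX = 41°  [same arc GX]
2. ∠KEX = 75°  [cyclic EKGX, opposite ∠E+∠G]
3. ∠EWX = 85°  [vertical angles at W]
4. ∠EXK = 54°  [△EWX]
5. ∠EKX = 51°  [△EKX]
6. ∠EGX = 51°  [same arc EX]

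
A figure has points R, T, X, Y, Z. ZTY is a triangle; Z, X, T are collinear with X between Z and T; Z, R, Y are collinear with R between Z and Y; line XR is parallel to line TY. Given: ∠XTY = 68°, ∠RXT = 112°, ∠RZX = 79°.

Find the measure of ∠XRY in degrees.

1. ∠RXZ = 68°  [linear pair at X on ZT]
2. ∠XRZ = 33°  [△ZXR]
3. ∠XRY = 147°  [linear pair at R on ZY]

∠XRY = 147°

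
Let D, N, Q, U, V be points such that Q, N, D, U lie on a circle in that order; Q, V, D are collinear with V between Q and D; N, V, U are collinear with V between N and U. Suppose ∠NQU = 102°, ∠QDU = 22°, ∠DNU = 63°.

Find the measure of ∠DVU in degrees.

∠DVU = 119°

1. ∠NDU = 78°  [cyclic QNDU, opposite ∠Q+∠D]
2. ∠DUN = 39°  [△NDU]
3. ∠DVU = 119°  [△DVU]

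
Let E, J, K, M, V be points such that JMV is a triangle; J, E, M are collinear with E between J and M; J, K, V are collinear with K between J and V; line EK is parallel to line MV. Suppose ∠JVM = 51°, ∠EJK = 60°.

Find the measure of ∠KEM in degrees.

1. ∠EKJ = 51°  [EK∥MV, corresponding at K]
2. ∠JEK = 69°  [△JEK]
3. ∠KEM = 111°  [linear pair at E on JM]

∠KEM = 111°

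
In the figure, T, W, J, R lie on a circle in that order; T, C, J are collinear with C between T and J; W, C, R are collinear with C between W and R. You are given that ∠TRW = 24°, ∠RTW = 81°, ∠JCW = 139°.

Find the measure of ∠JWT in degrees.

1. ∠TJW = 24°  [same arc TW]
2. ∠RWT = 75°  [△TWR]
3. ∠TCW = 41°  [linear pair at C on TJ]
4. ∠JTW = 64°  [△TCW]
5. ∠JWT = 92°  [△TWJ]

∠JWT = 92°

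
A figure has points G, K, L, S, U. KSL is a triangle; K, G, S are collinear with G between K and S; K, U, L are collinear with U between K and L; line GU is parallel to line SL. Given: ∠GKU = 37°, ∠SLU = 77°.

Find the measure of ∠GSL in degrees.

1. ∠LKS = 37°  [G on KS, U on KL]
2. ∠KLS = 77°  [U on ray LK]
3. ∠KSL = 66°  [△KSL]
4. ∠GSL = 66°  [G on ray SK]

∠GSL = 66°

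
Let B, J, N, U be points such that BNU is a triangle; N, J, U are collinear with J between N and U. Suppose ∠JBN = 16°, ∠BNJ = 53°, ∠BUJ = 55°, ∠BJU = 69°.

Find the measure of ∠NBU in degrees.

1. ∠BNU = 53°  [J on ray NU]
2. ∠BUN = 55°  [J on ray UN]
3. ∠NBU = 72°  [△BNU]

∠NBU = 72°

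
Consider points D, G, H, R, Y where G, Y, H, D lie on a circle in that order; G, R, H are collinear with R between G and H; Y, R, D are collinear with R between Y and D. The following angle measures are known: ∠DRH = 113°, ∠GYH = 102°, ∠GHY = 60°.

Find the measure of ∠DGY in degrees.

∠DGY = 71°

1. ∠GRY = 113°  [vertical angles at R]
2. ∠HGY = 18°  [△GYH]
3. ∠GDY = 60°  [same arc GY]
4. ∠DYG = 49°  [△GRY]
5. ∠DGY = 71°  [△GYD]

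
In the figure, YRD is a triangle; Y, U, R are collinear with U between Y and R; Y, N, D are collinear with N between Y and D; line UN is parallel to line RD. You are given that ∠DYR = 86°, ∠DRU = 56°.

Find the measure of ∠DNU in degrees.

1. ∠DRY = 56°  [U on ray RY]
2. ∠RDY = 38°  [△YRD]
3. ∠UNY = 38°  [UN∥RD, corresponding at N]
4. ∠DNU = 142°  [linear pair at N on YD]

∠DNU = 142°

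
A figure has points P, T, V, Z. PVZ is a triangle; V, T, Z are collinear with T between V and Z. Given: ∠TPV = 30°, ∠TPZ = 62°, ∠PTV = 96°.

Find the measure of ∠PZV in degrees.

∠PZV = 34°

1. ∠PTZ = 84°  [linear pair at T on VZ]
2. ∠PZT = 34°  [△PTZ]
3. ∠PZV = 34°  [T on ray ZV]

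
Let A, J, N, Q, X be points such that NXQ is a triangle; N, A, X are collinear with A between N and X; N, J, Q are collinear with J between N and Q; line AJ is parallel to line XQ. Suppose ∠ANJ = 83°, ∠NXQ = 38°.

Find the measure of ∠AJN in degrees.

∠AJN = 59°

1. ∠QNX = 83°  [A on NX, J on NQ]
2. ∠NQX = 59°  [△NXQ]
3. ∠AJN = 59°  [AJ∥XQ, corresponding at J]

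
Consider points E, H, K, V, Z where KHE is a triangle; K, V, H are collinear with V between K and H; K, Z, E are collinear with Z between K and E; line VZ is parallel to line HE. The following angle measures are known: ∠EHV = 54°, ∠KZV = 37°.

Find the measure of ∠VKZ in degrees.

1. ∠EHK = 54°  [V on ray HK]
2. ∠HEK = 37°  [VZ∥HE, corresponding at Z]
3. ∠EKH = 89°  [△KHE]
4. ∠VKZ = 89°  [V on KH, Z on KE]

∠VKZ = 89°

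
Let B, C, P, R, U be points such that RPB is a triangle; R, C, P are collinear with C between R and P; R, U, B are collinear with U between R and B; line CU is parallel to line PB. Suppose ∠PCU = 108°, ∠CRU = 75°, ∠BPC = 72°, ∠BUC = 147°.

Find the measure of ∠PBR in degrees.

∠PBR = 33°

1. ∠RCU = 72°  [linear pair at C on RP]
2. ∠CUR = 33°  [△RCU]
3. ∠PBR = 33°  [CU∥PB, corresponding at U]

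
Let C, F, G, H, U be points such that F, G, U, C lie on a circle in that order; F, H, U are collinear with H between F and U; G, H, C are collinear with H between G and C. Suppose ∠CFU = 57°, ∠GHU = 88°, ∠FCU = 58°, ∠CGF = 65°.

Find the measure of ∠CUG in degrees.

1. ∠CGU = 57°  [same arc UC]
2. ∠FHG = 92°  [linear pair at H on FU]
3. ∠GFU = 23°  [△FHG]
4. ∠GCU = 23°  [same arc GU]
5. ∠CUG = 100°  [△GUC]

∠CUG = 100°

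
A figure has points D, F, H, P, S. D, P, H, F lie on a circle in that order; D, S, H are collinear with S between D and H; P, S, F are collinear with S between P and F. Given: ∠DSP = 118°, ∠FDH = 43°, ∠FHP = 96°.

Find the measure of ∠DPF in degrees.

∠DPF = 21°

1. ∠FSH = 118°  [vertical angles at S]
2. ∠FPH = 43°  [same arc HF]
3. ∠HFP = 41°  [△PHF]
4. ∠DHF = 21°  [△HSF]
5. ∠DPF = 21°  [same arc DF]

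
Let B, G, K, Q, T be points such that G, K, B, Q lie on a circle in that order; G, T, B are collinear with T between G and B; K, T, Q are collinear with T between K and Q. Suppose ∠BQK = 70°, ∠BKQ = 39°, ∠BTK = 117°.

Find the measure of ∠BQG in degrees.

∠BQG = 94°

1. ∠BGK = 70°  [same arc KB]
2. ∠GBK = 24°  [△KTB]
3. ∠BKG = 86°  [△GKB]
4. ∠BQG = 94°  [cyclic GKBQ, opposite ∠K+∠Q]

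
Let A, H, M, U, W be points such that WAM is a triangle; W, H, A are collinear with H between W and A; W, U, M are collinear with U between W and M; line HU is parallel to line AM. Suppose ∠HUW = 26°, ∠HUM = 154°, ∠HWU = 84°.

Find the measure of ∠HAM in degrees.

∠HAM = 70°

1. ∠UHW = 70°  [△WHU]
2. ∠AHU = 110°  [linear pair at H on WA]
3. ∠HAM = 70°  [HU∥AM, co-interior at A–H]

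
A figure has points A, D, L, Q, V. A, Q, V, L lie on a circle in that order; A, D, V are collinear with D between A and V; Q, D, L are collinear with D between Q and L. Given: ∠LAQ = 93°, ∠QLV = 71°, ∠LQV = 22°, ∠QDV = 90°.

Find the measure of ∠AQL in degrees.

∠AQL = 19°

1. ∠QAV = 71°  [same arc QV]
2. ∠ADQ = 90°  [linear pair at D on AV]
3. ∠AQL = 19°  [△ADQ]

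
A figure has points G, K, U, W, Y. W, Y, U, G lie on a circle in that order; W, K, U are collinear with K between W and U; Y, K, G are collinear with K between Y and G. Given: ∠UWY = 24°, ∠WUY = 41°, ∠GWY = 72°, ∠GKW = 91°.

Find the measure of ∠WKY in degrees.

1. ∠WGY = 41°  [same arc WY]
2. ∠GYW = 67°  [△WYG]
3. ∠WKY = 89°  [△WKY]

∠WKY = 89°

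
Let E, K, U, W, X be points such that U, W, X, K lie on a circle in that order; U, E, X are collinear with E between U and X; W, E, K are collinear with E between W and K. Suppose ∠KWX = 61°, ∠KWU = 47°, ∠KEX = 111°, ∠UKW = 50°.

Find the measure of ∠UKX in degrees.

∠UKX = 72°

1. ∠KUX = 61°  [same arc XK]
2. ∠KXU = 47°  [same arc UK]
3. ∠UKX = 72°  [△UXK]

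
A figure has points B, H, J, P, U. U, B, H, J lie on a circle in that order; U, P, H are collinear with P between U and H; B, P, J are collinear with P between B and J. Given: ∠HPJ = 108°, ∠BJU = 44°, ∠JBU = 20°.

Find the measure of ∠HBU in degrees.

∠HBU = 84°

1. ∠BPU = 108°  [vertical angles at P]
2. ∠BHU = 44°  [same arc UB]
3. ∠BUH = 52°  [△UPB]
4. ∠HBU = 84°  [△UBH]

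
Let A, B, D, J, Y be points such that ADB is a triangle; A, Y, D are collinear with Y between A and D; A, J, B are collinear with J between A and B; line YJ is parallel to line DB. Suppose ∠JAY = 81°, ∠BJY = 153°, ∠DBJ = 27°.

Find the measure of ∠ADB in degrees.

∠ADB = 72°

1. ∠BAD = 81°  [Y on AD, J on AB]
2. ∠ABD = 27°  [J on ray BA]
3. ∠ADB = 72°  [△ADB]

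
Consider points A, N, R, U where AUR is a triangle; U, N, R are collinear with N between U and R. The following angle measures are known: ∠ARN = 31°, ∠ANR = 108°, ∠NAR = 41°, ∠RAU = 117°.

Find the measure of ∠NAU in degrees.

∠NAU = 76°

1. ∠ARU = 31°  [N on ray RU]
2. ∠ANU = 72°  [linear pair at N on UR]
3. ∠AUR = 32°  [△AUR]
4. ∠AUN = 32°  [N on ray UR]
5. ∠NAU = 76°  [△AUN]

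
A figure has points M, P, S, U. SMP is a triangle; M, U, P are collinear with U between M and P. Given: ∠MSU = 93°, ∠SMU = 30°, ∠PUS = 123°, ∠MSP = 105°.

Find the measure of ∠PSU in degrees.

1. ∠PMS = 30°  [U on ray MP]
2. ∠MPS = 45°  [△SMP]
3. ∠SPU = 45°  [U on ray PM]
4. ∠PSU = 12°  [△SUP]

∠PSU = 12°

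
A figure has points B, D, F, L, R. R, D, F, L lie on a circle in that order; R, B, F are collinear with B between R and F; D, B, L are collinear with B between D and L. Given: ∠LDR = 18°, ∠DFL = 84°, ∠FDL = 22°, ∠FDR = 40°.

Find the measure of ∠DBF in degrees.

∠DBF = 92°

1. ∠DRL = 96°  [cyclic RDFL, opposite ∠R+∠F]
2. ∠FRL = 22°  [same arc FL]
3. ∠DLR = 66°  [△RDL]
4. ∠LBR = 92°  [△RBL]
5. ∠DBF = 92°  [vertical angles at B]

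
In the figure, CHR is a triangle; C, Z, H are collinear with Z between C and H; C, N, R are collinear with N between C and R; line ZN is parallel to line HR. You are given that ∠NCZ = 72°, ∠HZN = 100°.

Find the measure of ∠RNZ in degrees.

1. ∠CZN = 80°  [linear pair at Z on CH]
2. ∠CNZ = 28°  [△CZN]
3. ∠RNZ = 152°  [linear pair at N on CR]

∠RNZ = 152°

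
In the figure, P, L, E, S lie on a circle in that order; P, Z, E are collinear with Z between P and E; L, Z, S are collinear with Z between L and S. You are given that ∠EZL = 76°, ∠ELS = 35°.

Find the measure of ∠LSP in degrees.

∠LSP = 69°

1. ∠PZS = 76°  [vertical angles at Z]
2. ∠EPS = 35°  [same arc ES]
3. ∠LSP = 69°  [△PZS]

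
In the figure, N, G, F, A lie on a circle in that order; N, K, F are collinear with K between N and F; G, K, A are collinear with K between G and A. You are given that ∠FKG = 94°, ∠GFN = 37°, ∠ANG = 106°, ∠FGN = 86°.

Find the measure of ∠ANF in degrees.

∠ANF = 49°

1. ∠AKN = 94°  [vertical angles at K]
2. ∠GAN = 37°  [same arc NG]
3. ∠ANF = 49°  [△NKA]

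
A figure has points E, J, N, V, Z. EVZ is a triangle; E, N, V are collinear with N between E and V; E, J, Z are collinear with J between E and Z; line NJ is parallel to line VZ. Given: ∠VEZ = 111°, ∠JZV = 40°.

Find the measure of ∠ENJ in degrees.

∠ENJ = 29°

1. ∠EZV = 40°  [J on ray ZE]
2. ∠EVZ = 29°  [△EVZ]
3. ∠ENJ = 29°  [NJ∥VZ, corresponding at N]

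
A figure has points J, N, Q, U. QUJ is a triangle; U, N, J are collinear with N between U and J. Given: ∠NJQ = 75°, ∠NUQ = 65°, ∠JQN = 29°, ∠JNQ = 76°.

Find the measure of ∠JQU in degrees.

1. ∠QJU = 75°  [N on ray JU]
2. ∠JUQ = 65°  [N on ray UJ]
3. ∠JQU = 40°  [△QUJ]

∠JQU = 40°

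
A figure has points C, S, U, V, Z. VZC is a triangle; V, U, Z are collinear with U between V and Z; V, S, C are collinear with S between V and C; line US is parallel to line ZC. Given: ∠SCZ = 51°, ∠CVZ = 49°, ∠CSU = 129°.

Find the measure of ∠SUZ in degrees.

1. ∠VCZ = 51°  [S on ray CV]
2. ∠CZV = 80°  [△VZC]
3. ∠SUV = 80°  [US∥ZC, corresponding at U]
4. ∠SUZ = 100°  [linear pair at U on VZ]

∠SUZ = 100°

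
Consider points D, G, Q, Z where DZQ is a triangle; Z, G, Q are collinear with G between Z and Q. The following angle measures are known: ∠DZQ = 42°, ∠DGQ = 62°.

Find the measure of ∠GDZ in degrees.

∠GDZ = 20°

1. ∠DZG = 42°  [G on ray ZQ]
2. ∠DGZ = 118°  [linear pair at G on ZQ]
3. ∠GDZ = 20°  [△DZG]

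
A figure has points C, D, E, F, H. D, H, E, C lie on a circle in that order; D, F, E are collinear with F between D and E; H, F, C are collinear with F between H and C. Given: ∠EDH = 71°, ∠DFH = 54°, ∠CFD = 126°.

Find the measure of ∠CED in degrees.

∠CED = 55°

1. ∠ECH = 71°  [same arc HE]
2. ∠CFE = 54°  [vertical angles at F]
3. ∠CED = 55°  [△EFC]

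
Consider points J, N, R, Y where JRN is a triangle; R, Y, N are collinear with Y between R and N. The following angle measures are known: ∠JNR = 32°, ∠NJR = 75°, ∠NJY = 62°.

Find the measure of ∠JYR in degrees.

1. ∠JNY = 32°  [Y on ray NR]
2. ∠JYN = 86°  [△JYN]
3. ∠JYR = 94°  [linear pair at Y on RN]

∠JYR = 94°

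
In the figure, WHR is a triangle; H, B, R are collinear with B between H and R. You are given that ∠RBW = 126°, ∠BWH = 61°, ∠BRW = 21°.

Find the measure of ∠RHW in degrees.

1. ∠HBW = 54°  [linear pair at B on HR]
2. ∠BHW = 65°  [△WHB]
3. ∠RHW = 65°  [B on ray HR]

∠RHW = 65°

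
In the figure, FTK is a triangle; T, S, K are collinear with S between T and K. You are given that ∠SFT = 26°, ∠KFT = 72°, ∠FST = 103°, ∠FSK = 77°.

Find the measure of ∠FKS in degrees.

1. ∠FTS = 51°  [△FTS]
2. ∠FTK = 51°  [S on ray TK]
3. ∠FKT = 57°  [△FTK]
4. ∠FKS = 57°  [S on ray KT]

∠FKS = 57°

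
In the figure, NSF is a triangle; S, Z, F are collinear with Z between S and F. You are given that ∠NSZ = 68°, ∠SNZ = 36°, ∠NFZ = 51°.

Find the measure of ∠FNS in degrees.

1. ∠FSN = 68°  [Z on ray SF]
2. ∠NFS = 51°  [Z on ray FS]
3. ∠FNS = 61°  [△NSF]

∠FNS = 61°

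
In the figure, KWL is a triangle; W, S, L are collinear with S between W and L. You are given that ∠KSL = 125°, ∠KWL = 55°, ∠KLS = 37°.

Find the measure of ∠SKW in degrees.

1. ∠KSW = 55°  [linear pair at S on WL]
2. ∠KWS = 55°  [S on ray WL]
3. ∠SKW = 70°  [△KWS]

∠SKW = 70°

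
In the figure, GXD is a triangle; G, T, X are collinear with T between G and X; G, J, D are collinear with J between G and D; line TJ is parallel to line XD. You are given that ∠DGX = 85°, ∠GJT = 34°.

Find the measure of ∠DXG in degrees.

1. ∠JGT = 85°  [T on GX, J on GD]
2. ∠GTJ = 61°  [△GTJ]
3. ∠DXG = 61°  [TJ∥XD, corresponding at T]

∠DXG = 61°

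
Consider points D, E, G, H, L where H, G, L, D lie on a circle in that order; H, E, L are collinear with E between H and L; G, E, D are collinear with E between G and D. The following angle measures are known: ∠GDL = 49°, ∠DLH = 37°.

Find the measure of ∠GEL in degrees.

∠GEL = 86°

1. ∠GHL = 49°  [same arc GL]
2. ∠DGH = 37°  [same arc HD]
3. ∠GEH = 94°  [△HEG]
4. ∠GEL = 86°  [linear pair at E on HL]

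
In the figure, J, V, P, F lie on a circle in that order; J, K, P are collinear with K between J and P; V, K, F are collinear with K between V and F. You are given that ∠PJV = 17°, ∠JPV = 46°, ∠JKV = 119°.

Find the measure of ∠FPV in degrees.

1. ∠FVJ = 44°  [△JKV]
2. ∠JFV = 46°  [same arc JV]
3. ∠FJV = 90°  [△JVF]
4. ∠FPV = 90°  [cyclic JVPF, opposite ∠J+∠P]

∠FPV = 90°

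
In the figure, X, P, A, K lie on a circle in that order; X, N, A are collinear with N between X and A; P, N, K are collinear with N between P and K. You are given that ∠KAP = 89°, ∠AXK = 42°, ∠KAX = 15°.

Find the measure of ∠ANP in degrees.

∠ANP = 64°

1. ∠KXP = 91°  [cyclic XPAK, opposite ∠X+∠A]
2. ∠APK = 42°  [same arc AK]
3. ∠KPX = 15°  [same arc XK]
4. ∠PKX = 74°  [△XPK]
5. ∠PAX = 74°  [same arc XP]
6. ∠ANP = 64°  [△PNA]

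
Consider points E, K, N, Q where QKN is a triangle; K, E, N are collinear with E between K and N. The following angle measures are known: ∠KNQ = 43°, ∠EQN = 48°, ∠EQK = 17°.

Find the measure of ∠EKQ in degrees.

1. ∠ENQ = 43°  [E on ray NK]
2. ∠NEQ = 89°  [△QEN]
3. ∠KEQ = 91°  [linear pair at E on KN]
4. ∠EKQ = 72°  [△QKE]

∠EKQ = 72°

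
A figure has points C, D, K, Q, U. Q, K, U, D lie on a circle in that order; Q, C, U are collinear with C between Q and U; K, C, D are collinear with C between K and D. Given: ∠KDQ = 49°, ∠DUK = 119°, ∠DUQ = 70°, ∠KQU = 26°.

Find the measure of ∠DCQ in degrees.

∠DCQ = 96°

1. ∠KDU = 26°  [same arc KU]
2. ∠DCU = 84°  [△UCD]
3. ∠DCQ = 96°  [linear pair at C on QU]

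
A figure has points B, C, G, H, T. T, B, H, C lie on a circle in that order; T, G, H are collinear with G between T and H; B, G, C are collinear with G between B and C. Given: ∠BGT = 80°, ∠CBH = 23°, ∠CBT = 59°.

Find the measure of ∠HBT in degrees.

∠HBT = 82°

1. ∠BGH = 100°  [linear pair at G on TH]
2. ∠BTH = 41°  [△TGB]
3. ∠BHT = 57°  [△BGH]
4. ∠HBT = 82°  [△TBH]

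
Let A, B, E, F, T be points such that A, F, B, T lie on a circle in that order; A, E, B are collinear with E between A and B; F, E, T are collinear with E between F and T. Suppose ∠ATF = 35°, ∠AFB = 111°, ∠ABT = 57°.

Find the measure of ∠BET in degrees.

∠BET = 89°

1. ∠ABF = 35°  [same arc AF]
2. ∠BAF = 34°  [△AFB]
3. ∠BTF = 34°  [same arc FB]
4. ∠BET = 89°  [△BET]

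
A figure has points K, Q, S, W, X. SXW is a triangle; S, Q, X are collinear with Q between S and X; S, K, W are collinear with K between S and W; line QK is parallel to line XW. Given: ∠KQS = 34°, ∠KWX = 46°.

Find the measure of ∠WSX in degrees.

∠WSX = 100°

1. ∠SXW = 34°  [QK∥XW, corresponding at Q]
2. ∠SWX = 46°  [K on ray WS]
3. ∠WSX = 100°  [△SXW]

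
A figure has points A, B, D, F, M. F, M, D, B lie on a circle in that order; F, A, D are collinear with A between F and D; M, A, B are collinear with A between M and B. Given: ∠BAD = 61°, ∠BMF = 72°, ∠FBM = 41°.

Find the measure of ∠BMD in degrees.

∠BMD = 20°

1. ∠FAM = 61°  [vertical angles at A]
2. ∠FDM = 41°  [same arc FM]
3. ∠DAM = 119°  [linear pair at A on FD]
4. ∠BMD = 20°  [△MAD]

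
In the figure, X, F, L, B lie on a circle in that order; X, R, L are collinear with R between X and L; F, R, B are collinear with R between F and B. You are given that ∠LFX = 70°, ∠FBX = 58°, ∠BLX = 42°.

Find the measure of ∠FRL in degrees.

1. ∠FLX = 58°  [same arc XF]
2. ∠BFX = 42°  [same arc XB]
3. ∠FXL = 52°  [△XFL]
4. ∠FRX = 86°  [△XRF]
5. ∠FRL = 94°  [linear pair at R on XL]

∠FRL = 94°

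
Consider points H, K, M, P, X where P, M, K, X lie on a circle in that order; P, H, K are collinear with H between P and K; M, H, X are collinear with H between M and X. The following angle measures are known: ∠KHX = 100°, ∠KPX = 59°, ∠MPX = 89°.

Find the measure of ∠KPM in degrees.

∠KPM = 30°

1. ∠MHP = 100°  [vertical angles at H]
2. ∠PHX = 80°  [linear pair at H on PK]
3. ∠MXP = 41°  [△PHX]
4. ∠PMX = 50°  [△PMX]
5. ∠KPM = 30°  [△PHM]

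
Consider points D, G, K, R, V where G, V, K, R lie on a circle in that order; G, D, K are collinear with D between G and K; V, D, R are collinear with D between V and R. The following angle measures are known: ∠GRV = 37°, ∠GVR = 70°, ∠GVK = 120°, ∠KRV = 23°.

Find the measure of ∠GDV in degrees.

1. ∠GKV = 37°  [same arc GV]
2. ∠KGV = 23°  [△GVK]
3. ∠GDV = 87°  [△GDV]

∠GDV = 87°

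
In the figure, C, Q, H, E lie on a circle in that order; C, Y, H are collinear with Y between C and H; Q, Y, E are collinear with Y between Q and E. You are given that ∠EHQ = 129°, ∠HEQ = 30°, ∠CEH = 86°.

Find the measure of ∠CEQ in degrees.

∠CEQ = 56°

1. ∠HCQ = 30°  [same arc QH]
2. ∠CQH = 94°  [cyclic CQHE, opposite ∠Q+∠E]
3. ∠CHQ = 56°  [△CQH]
4. ∠CEQ = 56°  [same arc CQ]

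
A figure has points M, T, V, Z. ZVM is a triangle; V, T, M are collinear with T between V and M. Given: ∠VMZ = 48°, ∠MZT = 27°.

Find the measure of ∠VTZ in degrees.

1. ∠TMZ = 48°  [T on ray MV]
2. ∠MTZ = 105°  [△ZTM]
3. ∠VTZ = 75°  [linear pair at T on VM]

∠VTZ = 75°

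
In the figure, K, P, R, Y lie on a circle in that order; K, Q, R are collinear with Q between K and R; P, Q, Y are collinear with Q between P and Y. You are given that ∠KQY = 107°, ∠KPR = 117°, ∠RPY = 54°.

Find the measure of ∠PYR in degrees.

1. ∠RQY = 73°  [linear pair at Q on KR]
2. ∠KYR = 63°  [cyclic KPRY, opposite ∠P+∠Y]
3. ∠RKY = 54°  [same arc RY]
4. ∠KRY = 63°  [△KRY]
5. ∠PYR = 44°  [△RQY]

∠PYR = 44°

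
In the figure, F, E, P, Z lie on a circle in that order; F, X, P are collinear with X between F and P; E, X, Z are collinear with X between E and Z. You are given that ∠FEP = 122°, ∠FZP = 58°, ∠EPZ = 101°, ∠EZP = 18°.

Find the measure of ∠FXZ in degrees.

1. ∠PEZ = 61°  [△EPZ]
2. ∠EFP = 18°  [same arc EP]
3. ∠PFZ = 61°  [same arc PZ]
4. ∠EPF = 40°  [△FEP]
5. ∠EZF = 40°  [same arc FE]
6. ∠FXZ = 79°  [△FXZ]

∠FXZ = 79°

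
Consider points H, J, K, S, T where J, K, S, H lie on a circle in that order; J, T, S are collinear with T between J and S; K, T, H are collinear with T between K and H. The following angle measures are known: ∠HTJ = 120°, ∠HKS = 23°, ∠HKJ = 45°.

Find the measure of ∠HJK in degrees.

1. ∠HJS = 23°  [same arc SH]
2. ∠JHK = 37°  [△JTH]
3. ∠HJK = 98°  [△JKH]

∠HJK = 98°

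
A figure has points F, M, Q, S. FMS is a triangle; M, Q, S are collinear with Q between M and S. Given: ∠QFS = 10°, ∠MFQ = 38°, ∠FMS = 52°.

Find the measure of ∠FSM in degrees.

1. ∠FMQ = 52°  [Q on ray MS]
2. ∠FQM = 90°  [△FMQ]
3. ∠FQS = 90°  [linear pair at Q on MS]
4. ∠FSQ = 80°  [△FQS]
5. ∠FSM = 80°  [Q on ray SM]

∠FSM = 80°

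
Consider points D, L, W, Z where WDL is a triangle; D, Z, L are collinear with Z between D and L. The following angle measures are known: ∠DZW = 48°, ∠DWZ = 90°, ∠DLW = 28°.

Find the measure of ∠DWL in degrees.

1. ∠WDZ = 42°  [△WDZ]
2. ∠LDW = 42°  [Z on ray DL]
3. ∠DWL = 110°  [△WDL]

∠DWL = 110°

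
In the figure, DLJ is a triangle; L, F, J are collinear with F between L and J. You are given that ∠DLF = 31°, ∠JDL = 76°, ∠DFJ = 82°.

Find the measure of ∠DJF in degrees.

1. ∠DLJ = 31°  [F on ray LJ]
2. ∠DJL = 73°  [△DLJ]
3. ∠DJF = 73°  [F on ray JL]

∠DJF = 73°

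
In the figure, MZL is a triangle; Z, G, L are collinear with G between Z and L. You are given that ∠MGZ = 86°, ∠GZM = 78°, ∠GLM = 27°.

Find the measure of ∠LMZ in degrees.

1. ∠LZM = 78°  [G on ray ZL]
2. ∠MLZ = 27°  [G on ray LZ]
3. ∠LMZ = 75°  [△MZL]

∠LMZ = 75°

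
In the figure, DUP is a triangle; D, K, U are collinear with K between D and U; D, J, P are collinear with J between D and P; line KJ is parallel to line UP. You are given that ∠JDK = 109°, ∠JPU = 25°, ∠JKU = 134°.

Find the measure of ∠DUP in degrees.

∠DUP = 46°

1. ∠PDU = 109°  [K on DU, J on DP]
2. ∠DPU = 25°  [J on ray PD]
3. ∠DUP = 46°  [△DUP]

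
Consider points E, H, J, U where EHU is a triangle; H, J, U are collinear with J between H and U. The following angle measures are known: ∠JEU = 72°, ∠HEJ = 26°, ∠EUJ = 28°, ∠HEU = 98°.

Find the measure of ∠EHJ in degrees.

∠EHJ = 54°

1. ∠EUH = 28°  [J on ray UH]
2. ∠EHU = 54°  [△EHU]
3. ∠EHJ = 54°  [J on ray HU]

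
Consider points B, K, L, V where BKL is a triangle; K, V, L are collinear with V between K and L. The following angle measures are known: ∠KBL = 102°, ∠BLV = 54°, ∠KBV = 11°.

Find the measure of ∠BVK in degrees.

∠BVK = 145°

1. ∠BLK = 54°  [V on ray LK]
2. ∠BKL = 24°  [△BKL]
3. ∠BKV = 24°  [V on ray KL]
4. ∠BVK = 145°  [△BKV]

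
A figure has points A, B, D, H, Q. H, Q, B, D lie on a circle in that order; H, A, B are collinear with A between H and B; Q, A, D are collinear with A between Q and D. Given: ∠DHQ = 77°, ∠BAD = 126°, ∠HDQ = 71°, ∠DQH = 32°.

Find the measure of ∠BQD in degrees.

1. ∠HAQ = 126°  [vertical angles at A]
2. ∠HBQ = 71°  [same arc HQ]
3. ∠BAQ = 54°  [linear pair at A on HB]
4. ∠BQD = 55°  [△QAB]

∠BQD = 55°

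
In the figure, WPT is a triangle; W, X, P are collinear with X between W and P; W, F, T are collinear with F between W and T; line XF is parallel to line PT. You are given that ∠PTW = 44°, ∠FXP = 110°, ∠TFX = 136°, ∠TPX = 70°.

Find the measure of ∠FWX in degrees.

∠FWX = 66°

1. ∠WFX = 44°  [XF∥PT, corresponding at F]
2. ∠FXW = 70°  [linear pair at X on WP]
3. ∠FWX = 66°  [△WXF]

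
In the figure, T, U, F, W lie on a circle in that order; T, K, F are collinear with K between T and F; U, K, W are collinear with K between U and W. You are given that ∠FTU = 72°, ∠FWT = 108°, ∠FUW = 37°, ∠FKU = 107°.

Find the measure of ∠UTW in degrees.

1. ∠FWU = 72°  [same arc UF]
2. ∠UFW = 71°  [△UFW]
3. ∠UTW = 109°  [cyclic TUFW, opposite ∠T+∠F]

∠UTW = 109°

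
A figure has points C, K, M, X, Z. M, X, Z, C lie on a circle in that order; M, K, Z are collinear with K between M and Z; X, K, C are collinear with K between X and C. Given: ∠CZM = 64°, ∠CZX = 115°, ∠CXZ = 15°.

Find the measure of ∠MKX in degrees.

1. ∠CXM = 64°  [same arc MC]
2. ∠XCZ = 50°  [△XZC]
3. ∠XMZ = 50°  [same arc XZ]
4. ∠MKX = 66°  [△MKX]

∠MKX = 66°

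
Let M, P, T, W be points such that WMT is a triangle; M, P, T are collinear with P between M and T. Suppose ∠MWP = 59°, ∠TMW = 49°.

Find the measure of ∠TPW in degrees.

1. ∠PMW = 49°  [P on ray MT]
2. ∠MPW = 72°  [△WMP]
3. ∠TPW = 108°  [linear pair at P on MT]

∠TPW = 108°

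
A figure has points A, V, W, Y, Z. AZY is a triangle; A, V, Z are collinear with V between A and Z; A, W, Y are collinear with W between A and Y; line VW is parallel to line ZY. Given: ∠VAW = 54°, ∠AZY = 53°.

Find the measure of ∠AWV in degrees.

1. ∠YAZ = 54°  [V on AZ, W on AY]
2. ∠AYZ = 73°  [△AZY]
3. ∠AWV = 73°  [VW∥ZY, corresponding at W]

∠AWV = 73°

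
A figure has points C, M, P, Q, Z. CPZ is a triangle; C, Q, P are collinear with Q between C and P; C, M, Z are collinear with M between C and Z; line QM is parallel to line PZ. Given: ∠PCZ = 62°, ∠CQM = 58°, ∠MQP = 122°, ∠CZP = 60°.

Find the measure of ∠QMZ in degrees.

∠QMZ = 120°

1. ∠MCQ = 62°  [Q on CP, M on CZ]
2. ∠CMQ = 60°  [△CQM]
3. ∠QMZ = 120°  [linear pair at M on CZ]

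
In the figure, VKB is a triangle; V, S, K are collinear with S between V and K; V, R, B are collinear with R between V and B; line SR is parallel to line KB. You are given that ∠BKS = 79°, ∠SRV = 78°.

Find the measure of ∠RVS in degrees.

1. ∠BKV = 79°  [S on ray KV]
2. ∠KBV = 78°  [SR∥KB, corresponding at R]
3. ∠BVK = 23°  [△VKB]
4. ∠RVS = 23°  [S on VK, R on VB]

∠RVS = 23°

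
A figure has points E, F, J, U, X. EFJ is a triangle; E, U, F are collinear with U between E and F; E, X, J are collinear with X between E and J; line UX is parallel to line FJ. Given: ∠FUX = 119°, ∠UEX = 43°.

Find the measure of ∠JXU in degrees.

∠JXU = 104°

1. ∠EUX = 61°  [linear pair at U on EF]
2. ∠EXU = 76°  [△EUX]
3. ∠JXU = 104°  [linear pair at X on EJ]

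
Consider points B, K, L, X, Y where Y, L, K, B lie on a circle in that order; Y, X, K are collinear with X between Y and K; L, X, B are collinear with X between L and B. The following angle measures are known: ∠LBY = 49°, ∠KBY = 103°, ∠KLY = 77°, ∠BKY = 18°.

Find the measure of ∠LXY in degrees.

∠LXY = 108°

1. ∠LKY = 49°  [same arc YL]
2. ∠KYL = 54°  [△YLK]
3. ∠BLY = 18°  [same arc YB]
4. ∠LXY = 108°  [△YXL]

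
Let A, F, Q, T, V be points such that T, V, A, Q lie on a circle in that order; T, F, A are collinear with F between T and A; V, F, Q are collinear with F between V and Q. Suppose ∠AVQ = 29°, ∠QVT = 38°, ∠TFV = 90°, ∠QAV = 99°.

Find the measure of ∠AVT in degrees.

1. ∠ATQ = 29°  [same arc AQ]
2. ∠QAT = 38°  [same arc TQ]
3. ∠AQT = 113°  [△TAQ]
4. ∠AVT = 67°  [cyclic TVAQ, opposite ∠V+∠Q]

∠AVT = 67°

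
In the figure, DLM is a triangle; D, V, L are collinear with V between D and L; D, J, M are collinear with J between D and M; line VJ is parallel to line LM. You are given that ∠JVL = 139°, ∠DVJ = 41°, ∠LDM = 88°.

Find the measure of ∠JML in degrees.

1. ∠DLM = 41°  [VJ∥LM, corresponding at V]
2. ∠DML = 51°  [△DLM]
3. ∠JML = 51°  [J on ray MD]

∠JML = 51°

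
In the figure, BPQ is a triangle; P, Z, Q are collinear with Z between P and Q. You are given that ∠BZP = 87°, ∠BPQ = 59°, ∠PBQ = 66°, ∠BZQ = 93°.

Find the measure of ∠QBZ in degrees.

∠QBZ = 32°

1. ∠BQP = 55°  [△BPQ]
2. ∠BQZ = 55°  [Z on ray QP]
3. ∠QBZ = 32°  [△BZQ]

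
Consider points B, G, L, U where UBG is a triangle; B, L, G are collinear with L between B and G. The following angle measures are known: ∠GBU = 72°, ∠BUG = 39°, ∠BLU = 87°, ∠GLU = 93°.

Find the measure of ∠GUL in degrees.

1. ∠BGU = 69°  [△UBG]
2. ∠LGU = 69°  [L on ray GB]
3. ∠GUL = 18°  [△ULG]

∠GUL = 18°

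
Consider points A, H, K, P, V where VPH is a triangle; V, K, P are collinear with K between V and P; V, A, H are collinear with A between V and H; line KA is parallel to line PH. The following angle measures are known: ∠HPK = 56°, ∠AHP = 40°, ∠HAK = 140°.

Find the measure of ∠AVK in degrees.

∠AVK = 84°

1. ∠HPV = 56°  [K on ray PV]
2. ∠KAV = 40°  [linear pair at A on VH]
3. ∠AKV = 56°  [KA∥PH, corresponding at K]
4. ∠AVK = 84°  [△VKA]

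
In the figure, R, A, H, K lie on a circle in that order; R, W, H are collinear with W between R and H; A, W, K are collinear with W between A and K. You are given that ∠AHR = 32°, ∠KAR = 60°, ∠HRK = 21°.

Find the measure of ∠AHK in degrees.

1. ∠AKR = 32°  [same arc RA]
2. ∠ARK = 88°  [△RAK]
3. ∠AHK = 92°  [cyclic RAHK, opposite ∠R+∠H]

∠AHK = 92°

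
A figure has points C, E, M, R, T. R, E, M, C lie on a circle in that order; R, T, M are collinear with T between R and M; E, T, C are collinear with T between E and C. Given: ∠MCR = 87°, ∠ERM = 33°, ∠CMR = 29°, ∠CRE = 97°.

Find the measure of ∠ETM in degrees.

∠ETM = 62°

1. ∠MER = 93°  [cyclic REMC, opposite ∠E+∠C]
2. ∠CRM = 64°  [△RMC]
3. ∠EMR = 54°  [△REM]
4. ∠CEM = 64°  [same arc MC]
5. ∠ETM = 62°  [△ETM]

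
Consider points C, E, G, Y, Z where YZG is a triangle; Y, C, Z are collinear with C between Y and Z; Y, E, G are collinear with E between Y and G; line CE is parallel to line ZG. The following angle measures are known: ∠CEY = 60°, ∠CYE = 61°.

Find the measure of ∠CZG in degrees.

∠CZG = 59°

1. ∠ECY = 59°  [△YCE]
2. ∠ECZ = 121°  [linear pair at C on YZ]
3. ∠CZG = 59°  [CE∥ZG, co-interior at Z–C]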